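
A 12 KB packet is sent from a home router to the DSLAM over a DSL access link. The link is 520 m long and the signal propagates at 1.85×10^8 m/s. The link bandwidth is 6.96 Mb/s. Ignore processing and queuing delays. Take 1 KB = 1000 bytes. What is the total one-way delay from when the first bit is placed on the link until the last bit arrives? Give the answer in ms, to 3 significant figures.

13.8 ms

L = 96000 bits.
Transmission delay = L/R = 96000 / 6960000 = 13.7931 ms.
Propagation delay = d/s = 520 m / 185000000 m/s = 0.00281081 ms.
Total = 13.8 ms.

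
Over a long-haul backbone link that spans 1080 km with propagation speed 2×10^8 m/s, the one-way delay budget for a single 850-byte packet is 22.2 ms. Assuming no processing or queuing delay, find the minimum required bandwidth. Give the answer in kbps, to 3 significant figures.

L = 6800 bits.
Propagation delay = 1080000 / 200000000 = 5.4 ms.
Transmission budget = 22.2 − 5.4 = 16.8 ms.
R ≥ L / t_tx = 6800 bits / 0.0168 s = 405 kbps.

405 kbps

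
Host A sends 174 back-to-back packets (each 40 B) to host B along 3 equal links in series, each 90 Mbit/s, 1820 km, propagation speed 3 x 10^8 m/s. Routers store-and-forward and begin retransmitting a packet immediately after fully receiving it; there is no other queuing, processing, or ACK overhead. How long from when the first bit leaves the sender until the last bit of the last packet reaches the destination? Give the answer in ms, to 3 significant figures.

Per-hop transmission t_tx = L/R = 320/90000000 = 0.00355556 ms.
Per-hop propagation t_prop = 1820000/300000000 = 6.06667 ms.
Pipeline fill: first packet needs 3·t_tx to clear all hops; remaining 173 packets each add one t_tx.
Total = (3+174-1)·t_tx + 3·t_prop = 176·0.00355556 + 3·6.06667 = 18.8 ms.

18.8 ms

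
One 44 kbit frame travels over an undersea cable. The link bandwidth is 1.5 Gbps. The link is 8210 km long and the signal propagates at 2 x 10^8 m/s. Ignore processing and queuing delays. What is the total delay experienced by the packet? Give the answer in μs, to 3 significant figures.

41100 μs

L = 44000 bits.
Transmission delay = L/R = 44000 / 1500000000 = 29.3333 μs.
Propagation delay = d/s = 8210000 m / 200000000 m/s = 41050 μs.
Total = 41100 μs.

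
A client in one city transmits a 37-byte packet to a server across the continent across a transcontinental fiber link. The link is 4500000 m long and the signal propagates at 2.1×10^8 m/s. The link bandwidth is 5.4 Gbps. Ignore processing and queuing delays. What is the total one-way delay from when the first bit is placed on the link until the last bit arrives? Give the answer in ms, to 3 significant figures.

L = 37 × 8 = 296 bits.
Transmission delay = L/R = 296 / 5400000000 = 5.48148e-05 ms.
Propagation delay = d/s = 4500000 m / 210000000 m/s = 21.4286 ms.
Total = 21.4 ms.

21.4 ms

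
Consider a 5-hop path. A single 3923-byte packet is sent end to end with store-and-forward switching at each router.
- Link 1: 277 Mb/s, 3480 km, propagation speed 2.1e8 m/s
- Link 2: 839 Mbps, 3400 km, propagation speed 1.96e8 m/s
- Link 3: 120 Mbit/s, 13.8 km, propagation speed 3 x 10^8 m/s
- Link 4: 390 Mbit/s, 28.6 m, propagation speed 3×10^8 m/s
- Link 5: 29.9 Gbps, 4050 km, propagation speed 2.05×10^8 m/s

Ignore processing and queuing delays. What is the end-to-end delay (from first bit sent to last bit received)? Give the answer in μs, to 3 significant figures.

L = 3923 × 8 = 31384 bits.
Transmission delays (L/R per hop): 113.3, 37.4064, 261.533, 80.4718, 1.04963 μs; sum = 493.761 μs.
Propagation delays (d/s per hop): 16571.4, 17346.9, 46, 0.0953333, 19756.1 μs; sum = 53720.6 μs.
End-to-end = 54200 μs.

54200 μs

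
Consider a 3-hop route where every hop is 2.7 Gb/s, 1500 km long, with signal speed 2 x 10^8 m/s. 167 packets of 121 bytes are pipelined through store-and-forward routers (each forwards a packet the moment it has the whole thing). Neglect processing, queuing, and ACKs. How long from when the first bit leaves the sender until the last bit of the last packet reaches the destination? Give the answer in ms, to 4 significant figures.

22.56 ms

Per-hop transmission t_tx = L/R = 968/2700000000 = 0.000358519 ms.
Per-hop propagation t_prop = 1500000/200000000 = 7.5 ms.
Pipeline fill: first packet needs 3·t_tx to clear all hops; remaining 166 packets each add one t_tx.
Total = (3+167-1)·t_tx + 3·t_prop = 169·0.000358519 + 3·7.5 = 22.56 ms.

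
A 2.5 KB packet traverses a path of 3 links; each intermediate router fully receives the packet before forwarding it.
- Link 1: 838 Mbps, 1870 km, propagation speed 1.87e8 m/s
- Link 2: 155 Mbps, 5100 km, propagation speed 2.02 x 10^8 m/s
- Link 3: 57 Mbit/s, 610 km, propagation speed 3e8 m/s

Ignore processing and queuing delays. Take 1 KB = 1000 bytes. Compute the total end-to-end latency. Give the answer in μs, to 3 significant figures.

37800 μs

L = 20000 bits.
Transmission delays (L/R per hop): 23.8663, 129.032, 350.877 μs; sum = 503.776 μs.
Propagation delays (d/s per hop): 10000, 25247.5, 2033.33 μs; sum = 37280.9 μs.
End-to-end = 37800 μs.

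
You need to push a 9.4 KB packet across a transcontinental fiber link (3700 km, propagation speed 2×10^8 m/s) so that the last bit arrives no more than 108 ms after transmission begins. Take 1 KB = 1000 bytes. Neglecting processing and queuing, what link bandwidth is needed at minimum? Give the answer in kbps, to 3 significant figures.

L = 75200 bits.
Propagation delay = 3700000 / 200000000 = 18.5 ms.
Transmission budget = 108 − 18.5 = 89.5 ms.
R ≥ L / t_tx = 75200 bits / 0.0895 s = 840 kbps.

840 kbps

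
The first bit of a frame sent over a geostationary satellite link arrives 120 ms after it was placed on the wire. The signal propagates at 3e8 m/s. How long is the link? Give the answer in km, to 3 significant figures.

36000 km

d = s × t_prop = 300000000 × 0.12 = 36000 km.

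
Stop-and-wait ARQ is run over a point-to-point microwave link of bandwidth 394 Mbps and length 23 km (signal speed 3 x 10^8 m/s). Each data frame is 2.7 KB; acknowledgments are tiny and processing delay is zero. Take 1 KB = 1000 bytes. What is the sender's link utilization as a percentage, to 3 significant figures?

26.3 %

t_tx = L/R = 21600/394000000 = 5.48223e-05 s.
t_prop = 23000/300000000 = 7.66667e-05 s; RTT = 0.000153333 s.
Cycle = t_tx + RTT = 0.000208156 s.
Utilization = t_tx / cycle = 5.48223e-05/0.000208156 = 26.3 %.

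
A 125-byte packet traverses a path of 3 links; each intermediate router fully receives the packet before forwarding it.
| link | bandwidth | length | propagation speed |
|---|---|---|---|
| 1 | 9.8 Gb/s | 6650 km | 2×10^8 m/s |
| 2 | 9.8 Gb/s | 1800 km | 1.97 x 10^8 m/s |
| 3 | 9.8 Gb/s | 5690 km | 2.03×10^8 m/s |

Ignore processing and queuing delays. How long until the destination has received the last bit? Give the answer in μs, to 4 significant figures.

70420 μs

L = 125 × 8 = 1000 bits.
Transmission delay per hop = L/R = 1000/9800000000 = 0.102041 μs; 3 hops → 0.306122 μs.
Propagation delays (d/s per hop): 33250, 9137.06, 28029.6 μs; sum = 70416.6 μs.
End-to-end = 70420 μs.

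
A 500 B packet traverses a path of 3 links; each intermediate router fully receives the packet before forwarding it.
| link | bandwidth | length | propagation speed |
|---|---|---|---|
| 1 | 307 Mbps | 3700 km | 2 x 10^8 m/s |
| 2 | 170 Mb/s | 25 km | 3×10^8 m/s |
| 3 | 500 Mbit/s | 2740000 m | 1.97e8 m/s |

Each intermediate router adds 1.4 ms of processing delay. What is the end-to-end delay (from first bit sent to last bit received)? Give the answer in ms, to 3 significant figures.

35.3 ms

L = 500 × 8 = 4000 bits.
Transmission delays (L/R per hop): 0.0130293, 0.0235294, 0.008 ms; sum = 0.0445587 ms.
Propagation delays (d/s per hop): 18.5, 0.0833333, 13.9086 ms; sum = 32.492 ms.
Processing at 2 router(s): 2 × 1.4 ms = 2.8 ms.
End-to-end = 35.3 ms.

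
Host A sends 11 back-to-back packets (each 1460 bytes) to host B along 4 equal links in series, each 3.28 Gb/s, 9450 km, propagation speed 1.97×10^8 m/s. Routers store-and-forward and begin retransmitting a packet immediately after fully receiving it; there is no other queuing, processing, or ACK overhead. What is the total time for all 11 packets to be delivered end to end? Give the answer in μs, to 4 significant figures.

191900 μs

Per-hop transmission t_tx = L/R = 11680/3280000000 = 3.56098 μs.
Per-hop propagation t_prop = 9450000/197000000 = 47969.5 μs.
Pipeline fill: first packet needs 4·t_tx to clear all hops; remaining 10 packets each add one t_tx.
Total = (4+11-1)·t_tx + 4·t_prop = 14·3.56098 + 4·47969.5 = 191900 μs.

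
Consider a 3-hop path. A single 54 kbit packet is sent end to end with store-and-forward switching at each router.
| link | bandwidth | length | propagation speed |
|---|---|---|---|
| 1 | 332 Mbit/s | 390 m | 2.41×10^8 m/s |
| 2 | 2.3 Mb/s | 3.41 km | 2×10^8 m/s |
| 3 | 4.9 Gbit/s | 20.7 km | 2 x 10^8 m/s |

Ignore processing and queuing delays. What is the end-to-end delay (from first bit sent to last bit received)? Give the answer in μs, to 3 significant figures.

23800 μs

L = 54000 bits.
Transmission delays (L/R per hop): 162.651, 23478.3, 11.0204 μs; sum = 23651.9 μs.
Propagation delays (d/s per hop): 1.61826, 17.05, 103.5 μs; sum = 122.168 μs.
End-to-end = 23800 μs.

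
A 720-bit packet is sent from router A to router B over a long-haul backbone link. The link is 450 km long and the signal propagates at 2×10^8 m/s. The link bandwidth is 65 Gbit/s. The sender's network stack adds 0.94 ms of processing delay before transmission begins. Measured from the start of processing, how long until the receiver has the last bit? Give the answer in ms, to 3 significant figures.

3.19 ms

Transmission delay = L/R = 720 / 65000000000 = 1.10769e-05 ms.
Propagation delay = d/s = 450000 m / 200000000 m/s = 2.25 ms.
Plus processing delay 0.94 ms = 0.94 ms.
Total = 3.19 ms.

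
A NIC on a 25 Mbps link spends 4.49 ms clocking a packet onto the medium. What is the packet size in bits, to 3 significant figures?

L = R × t_tx = 25000000 b/s × 0.00449 s = 112250 bits.

112000 bits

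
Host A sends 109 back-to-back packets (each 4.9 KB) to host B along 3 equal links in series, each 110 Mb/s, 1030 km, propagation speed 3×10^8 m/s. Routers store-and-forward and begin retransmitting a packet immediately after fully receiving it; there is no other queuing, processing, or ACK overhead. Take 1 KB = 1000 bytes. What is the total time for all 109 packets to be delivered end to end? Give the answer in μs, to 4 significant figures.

Per-hop transmission t_tx = L/R = 39200/110000000 = 356.364 μs.
Per-hop propagation t_prop = 1030000/300000000 = 3433.33 μs.
Pipeline fill: first packet needs 3·t_tx to clear all hops; remaining 108 packets each add one t_tx.
Total = (3+109-1)·t_tx + 3·t_prop = 111·356.364 + 3·3433.33 = 49860 μs.

49860 μs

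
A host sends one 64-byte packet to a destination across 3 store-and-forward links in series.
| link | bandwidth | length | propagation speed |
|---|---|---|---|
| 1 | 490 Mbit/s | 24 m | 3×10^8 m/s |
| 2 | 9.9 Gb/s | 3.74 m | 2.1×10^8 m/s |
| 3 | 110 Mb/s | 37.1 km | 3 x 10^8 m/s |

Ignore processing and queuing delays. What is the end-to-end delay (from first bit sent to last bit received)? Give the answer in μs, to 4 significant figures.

129.5 μs

L = 64 × 8 = 512 bits.
Transmission delays (L/R per hop): 1.0449, 0.0517172, 4.65455 μs; sum = 5.75116 μs.
Propagation delays (d/s per hop): 0.08, 0.0178095, 123.667 μs; sum = 123.764 μs.
End-to-end = 129.5 μs.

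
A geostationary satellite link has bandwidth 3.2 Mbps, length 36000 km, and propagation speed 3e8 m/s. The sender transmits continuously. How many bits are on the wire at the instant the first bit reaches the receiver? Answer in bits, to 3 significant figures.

Propagation delay = 36000000 / 300000000 = 0.12 s.
BDP = R × t_prop = 3200000 × 0.12 = 384000 bits.

384000 bits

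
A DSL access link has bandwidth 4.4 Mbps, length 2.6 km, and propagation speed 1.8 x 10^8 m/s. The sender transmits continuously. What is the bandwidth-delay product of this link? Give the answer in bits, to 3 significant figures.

63.6 bits

Propagation delay = 2600 / 180000000 = 1.44444e-05 s.
BDP = R × t_prop = 4400000 × 1.44444e-05 = 63.5556 bits.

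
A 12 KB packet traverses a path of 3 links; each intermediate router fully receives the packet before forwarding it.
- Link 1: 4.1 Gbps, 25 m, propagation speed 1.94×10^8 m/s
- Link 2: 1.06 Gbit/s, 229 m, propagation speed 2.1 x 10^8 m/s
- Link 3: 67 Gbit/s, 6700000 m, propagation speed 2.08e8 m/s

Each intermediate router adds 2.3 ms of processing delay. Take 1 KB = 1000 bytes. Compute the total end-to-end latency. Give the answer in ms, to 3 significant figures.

36.9 ms

L = 96000 bits.
Transmission delays (L/R per hop): 0.0234146, 0.090566, 0.00143284 ms; sum = 0.115414 ms.
Propagation delays (d/s per hop): 0.000128866, 0.00109048, 32.2115 ms; sum = 32.2128 ms.
Processing at 2 router(s): 2 × 2.3 ms = 4.6 ms.
End-to-end = 36.9 ms.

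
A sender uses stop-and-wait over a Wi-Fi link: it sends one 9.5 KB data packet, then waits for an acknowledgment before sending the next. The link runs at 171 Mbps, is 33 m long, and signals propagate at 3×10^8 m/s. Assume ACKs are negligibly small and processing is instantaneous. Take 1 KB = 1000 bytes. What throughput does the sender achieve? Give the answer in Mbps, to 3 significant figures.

171 Mbps

t_tx = L/R = 76000/171000000 = 0.000444444 s.
t_prop = 33/300000000 = 1.1e-07 s; RTT = 2.2e-07 s.
Cycle = t_tx + RTT = 0.000444664 s.
Throughput = L / cycle = 76000 / 0.000444664 = 171 Mbps.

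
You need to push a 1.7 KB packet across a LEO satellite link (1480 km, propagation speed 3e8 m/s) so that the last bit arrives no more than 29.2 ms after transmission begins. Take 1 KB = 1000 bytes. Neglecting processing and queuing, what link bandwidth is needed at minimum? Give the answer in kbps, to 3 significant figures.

560 kbps

L = 13600 bits.
Propagation delay = 1480000 / 300000000 = 4.93333 ms.
Transmission budget = 29.2 − 4.93333 = 24.2667 ms.
R ≥ L / t_tx = 13600 bits / 0.0242667 s = 560 kbps.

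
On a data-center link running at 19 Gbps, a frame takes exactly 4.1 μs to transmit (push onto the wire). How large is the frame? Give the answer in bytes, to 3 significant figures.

9740 bytes

L = R × t_tx = 19000000000 b/s × 4.1e-06 s = 77900 bits.
In bytes: 77900 / 8 = 9740 bytes.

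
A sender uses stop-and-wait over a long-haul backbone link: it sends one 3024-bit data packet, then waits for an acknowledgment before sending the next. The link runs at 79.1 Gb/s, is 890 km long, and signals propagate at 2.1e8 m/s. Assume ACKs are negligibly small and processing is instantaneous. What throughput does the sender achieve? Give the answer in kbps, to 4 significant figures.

356.8 kbps

t_tx = L/R = 3024/79100000000 = 3.82301e-08 s.
t_prop = 890000/210000000 = 0.0042381 s; RTT = 0.00847619 s.
Cycle = t_tx + RTT = 0.00847623 s.
Throughput = L / cycle = 3024 / 0.00847623 = 356.8 kbps.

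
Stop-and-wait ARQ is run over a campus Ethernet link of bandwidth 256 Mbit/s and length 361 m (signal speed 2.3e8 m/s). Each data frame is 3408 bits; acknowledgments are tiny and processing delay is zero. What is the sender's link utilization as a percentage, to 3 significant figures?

80.9 %

t_tx = L/R = 3408/256000000 = 1.33125e-05 s.
t_prop = 361/2.3e+08 = 1.56957e-06 s; RTT = 3.13913e-06 s.
Cycle = t_tx + RTT = 1.64516e-05 s.
Utilization = t_tx / cycle = 1.33125e-05/1.64516e-05 = 80.9 %.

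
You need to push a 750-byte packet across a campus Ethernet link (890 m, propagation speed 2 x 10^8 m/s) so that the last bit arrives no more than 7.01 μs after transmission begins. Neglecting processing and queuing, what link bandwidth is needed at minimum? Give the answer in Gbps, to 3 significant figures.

L = 6000 bits.
Propagation delay = 890 / 200000000 = 4.45 μs.
Transmission budget = 7.01 − 4.45 = 2.56 μs.
R ≥ L / t_tx = 6000 bits / 2.56e-06 s = 2.34 Gbps.

2.34 Gbps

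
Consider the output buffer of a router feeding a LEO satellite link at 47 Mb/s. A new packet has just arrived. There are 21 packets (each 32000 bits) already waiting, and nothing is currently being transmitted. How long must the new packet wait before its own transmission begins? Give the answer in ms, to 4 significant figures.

Each queued packet: L/R = 32000/47000000 = 0.680851 ms.
21 queued → 14.2979 ms.
Queuing delay = 14.30 ms.

14.30 ms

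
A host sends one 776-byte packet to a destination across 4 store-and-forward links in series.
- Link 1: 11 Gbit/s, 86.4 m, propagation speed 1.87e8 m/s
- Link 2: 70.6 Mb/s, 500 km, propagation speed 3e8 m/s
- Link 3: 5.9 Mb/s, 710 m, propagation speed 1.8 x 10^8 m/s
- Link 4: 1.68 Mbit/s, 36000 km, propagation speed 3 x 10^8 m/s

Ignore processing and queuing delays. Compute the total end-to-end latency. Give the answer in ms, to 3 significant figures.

127 ms

L = 776 × 8 = 6208 bits.
Transmission delays (L/R per hop): 0.000564364, 0.087932, 1.0522, 3.69524 ms; sum = 4.83594 ms.
Propagation delays (d/s per hop): 0.000462032, 1.66667, 0.00394444, 120 ms; sum = 121.671 ms.
End-to-end = 127 ms.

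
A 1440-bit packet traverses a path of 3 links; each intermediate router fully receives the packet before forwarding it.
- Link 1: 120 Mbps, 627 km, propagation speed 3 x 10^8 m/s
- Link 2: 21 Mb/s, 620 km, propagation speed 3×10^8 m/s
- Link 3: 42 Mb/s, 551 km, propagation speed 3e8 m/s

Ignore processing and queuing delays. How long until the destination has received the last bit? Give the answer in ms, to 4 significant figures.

6.108 ms

Transmission delays (L/R per hop): 0.012, 0.0685714, 0.0342857 ms; sum = 0.114857 ms.
Propagation delays (d/s per hop): 2.09, 2.06667, 1.83667 ms; sum = 5.99333 ms.
End-to-end = 6.108 ms.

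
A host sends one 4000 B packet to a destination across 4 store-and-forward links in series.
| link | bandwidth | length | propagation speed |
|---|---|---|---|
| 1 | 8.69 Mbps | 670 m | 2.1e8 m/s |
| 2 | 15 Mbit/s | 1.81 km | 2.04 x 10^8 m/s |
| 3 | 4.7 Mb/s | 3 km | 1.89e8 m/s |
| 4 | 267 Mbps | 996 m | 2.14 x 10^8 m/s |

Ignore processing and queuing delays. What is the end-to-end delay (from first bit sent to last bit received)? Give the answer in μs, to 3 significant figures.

12800 μs

L = 4000 × 8 = 32000 bits.
Transmission delays (L/R per hop): 3682.39, 2133.33, 6808.51, 119.85 μs; sum = 12744.1 μs.
Propagation delays (d/s per hop): 3.19048, 8.87255, 15.873, 4.65421 μs; sum = 32.5902 μs.
End-to-end = 12800 μs.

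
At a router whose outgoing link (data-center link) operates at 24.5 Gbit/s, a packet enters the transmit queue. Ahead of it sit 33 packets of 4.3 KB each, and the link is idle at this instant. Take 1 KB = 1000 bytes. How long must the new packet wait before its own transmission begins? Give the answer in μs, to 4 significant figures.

Each queued packet: L/R = 34400/24500000000 = 1.40408 μs.
33 queued → 46.3347 μs.
Queuing delay = 46.33 μs.

46.33 μs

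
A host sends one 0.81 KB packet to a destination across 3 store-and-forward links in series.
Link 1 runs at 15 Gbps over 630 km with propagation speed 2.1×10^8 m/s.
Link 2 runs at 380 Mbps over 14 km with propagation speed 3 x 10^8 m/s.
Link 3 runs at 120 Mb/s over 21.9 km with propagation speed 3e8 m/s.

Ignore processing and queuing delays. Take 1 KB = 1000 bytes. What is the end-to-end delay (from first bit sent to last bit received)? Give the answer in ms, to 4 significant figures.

L = 6480 bits.
Transmission delays (L/R per hop): 0.000432, 0.0170526, 0.054 ms; sum = 0.0714846 ms.
Propagation delays (d/s per hop): 3, 0.0466667, 0.073 ms; sum = 3.11967 ms.
End-to-end = 3.191 ms.

3.191 ms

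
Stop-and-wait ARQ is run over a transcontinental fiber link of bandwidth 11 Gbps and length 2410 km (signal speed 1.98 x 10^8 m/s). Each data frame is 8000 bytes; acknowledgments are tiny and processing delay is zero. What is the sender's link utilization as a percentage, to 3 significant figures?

0.0239 %

t_tx = L/R = 64000/11000000000 = 5.81818e-06 s.
t_prop = 2410000/198000000 = 0.0121717 s; RTT = 0.0243434 s.
Cycle = t_tx + RTT = 0.0243493 s.
Utilization = t_tx / cycle = 5.81818e-06/0.0243493 = 0.0239 %.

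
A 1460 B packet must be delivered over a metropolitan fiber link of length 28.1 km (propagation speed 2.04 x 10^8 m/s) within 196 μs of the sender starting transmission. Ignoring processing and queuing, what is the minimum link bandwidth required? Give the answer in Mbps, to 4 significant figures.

L = 11680 bits.
Propagation delay = 28100 / 204000000 = 137.745 μs.
Transmission budget = 196 − 137.745 = 58.2549 μs.
R ≥ L / t_tx = 11680 bits / 5.82549e-05 s = 200.5 Mbps.

200.5 Mbps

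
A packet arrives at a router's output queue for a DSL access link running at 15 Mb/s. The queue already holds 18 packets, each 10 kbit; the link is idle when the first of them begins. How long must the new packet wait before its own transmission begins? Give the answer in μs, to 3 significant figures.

12000 μs

Each queued packet: L/R = 10000/15000000 = 666.667 μs.
18 queued → 12000 μs.
Queuing delay = 12000 μs.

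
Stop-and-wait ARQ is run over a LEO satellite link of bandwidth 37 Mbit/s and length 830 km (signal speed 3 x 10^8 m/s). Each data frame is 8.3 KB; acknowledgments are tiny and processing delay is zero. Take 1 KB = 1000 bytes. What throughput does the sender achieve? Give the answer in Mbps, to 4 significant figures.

9.061 Mbps

t_tx = L/R = 66400/37000000 = 0.00179459 s.
t_prop = 830000/300000000 = 0.00276667 s; RTT = 0.00553333 s.
Cycle = t_tx + RTT = 0.00732793 s.
Throughput = L / cycle = 66400 / 0.00732793 = 9.061 Mbps.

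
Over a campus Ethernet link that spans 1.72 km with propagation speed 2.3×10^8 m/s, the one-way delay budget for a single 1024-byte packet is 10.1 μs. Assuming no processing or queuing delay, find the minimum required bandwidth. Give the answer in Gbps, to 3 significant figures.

L = 8192 bits.
Propagation delay = 1720 / 2.3e+08 = 7.47826 μs.
Transmission budget = 10.1 − 7.47826 = 2.62174 μs.
R ≥ L / t_tx = 8192 bits / 2.62174e-06 s = 3.12 Gbps.

3.12 Gbps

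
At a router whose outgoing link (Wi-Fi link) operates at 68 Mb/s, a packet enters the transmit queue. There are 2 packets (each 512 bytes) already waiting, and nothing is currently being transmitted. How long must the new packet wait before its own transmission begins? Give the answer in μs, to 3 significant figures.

Each queued packet: L/R = 4096/68000000 = 60.2353 μs.
2 queued → 120.471 μs.
Queuing delay = 120 μs.

120 μs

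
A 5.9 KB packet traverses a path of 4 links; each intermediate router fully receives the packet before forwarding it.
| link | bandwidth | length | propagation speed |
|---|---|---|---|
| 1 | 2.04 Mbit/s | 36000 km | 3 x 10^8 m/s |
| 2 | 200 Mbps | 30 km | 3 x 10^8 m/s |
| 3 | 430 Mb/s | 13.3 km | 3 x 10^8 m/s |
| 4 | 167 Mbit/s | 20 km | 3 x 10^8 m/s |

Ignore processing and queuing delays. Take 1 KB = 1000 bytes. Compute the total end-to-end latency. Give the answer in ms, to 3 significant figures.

144 ms

L = 47200 bits.
Transmission delays (L/R per hop): 23.1373, 0.236, 0.109767, 0.282635 ms; sum = 23.7657 ms.
Propagation delays (d/s per hop): 120, 0.1, 0.0443333, 0.0666667 ms; sum = 120.211 ms.
End-to-end = 144 ms.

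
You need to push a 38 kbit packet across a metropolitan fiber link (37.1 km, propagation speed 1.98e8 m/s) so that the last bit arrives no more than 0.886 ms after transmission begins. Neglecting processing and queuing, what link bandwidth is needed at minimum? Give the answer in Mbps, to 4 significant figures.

Propagation delay = 37100 / 198000000 = 0.187374 ms.
Transmission budget = 0.886 − 0.187374 = 0.698626 ms.
R ≥ L / t_tx = 38000 bits / 0.000698626 s = 54.39 Mbps.

54.39 Mbps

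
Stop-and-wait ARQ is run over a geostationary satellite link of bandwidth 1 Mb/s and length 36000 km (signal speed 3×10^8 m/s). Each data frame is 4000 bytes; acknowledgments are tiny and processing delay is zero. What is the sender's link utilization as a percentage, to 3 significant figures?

11.8 %

t_tx = L/R = 32000/1000000 = 0.032 s.
t_prop = 36000000/300000000 = 0.12 s; RTT = 0.24 s.
Cycle = t_tx + RTT = 0.272 s.
Utilization = t_tx / cycle = 0.032/0.272 = 11.8 %.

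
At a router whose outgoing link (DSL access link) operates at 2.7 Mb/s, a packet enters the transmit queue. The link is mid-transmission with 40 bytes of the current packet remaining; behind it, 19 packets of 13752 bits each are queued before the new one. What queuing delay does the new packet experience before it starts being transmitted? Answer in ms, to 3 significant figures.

96.9 ms

Each queued packet: L/R = 13752/2700000 = 5.09333 ms.
19 queued → 96.7733 ms.
Plus remaining 320 bits of current packet: 0.118519 ms.
Queuing delay = 96.9 ms.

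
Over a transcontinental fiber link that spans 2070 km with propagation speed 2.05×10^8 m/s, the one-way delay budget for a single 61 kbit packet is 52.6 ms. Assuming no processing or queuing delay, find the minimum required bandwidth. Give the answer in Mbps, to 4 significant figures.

1.435 Mbps

Propagation delay = 2070000 / 2.05e+08 = 10.0976 ms.
Transmission budget = 52.6 − 10.0976 = 42.5024 ms.
R ≥ L / t_tx = 61000 bits / 0.0425024 s = 1.435 Mbps.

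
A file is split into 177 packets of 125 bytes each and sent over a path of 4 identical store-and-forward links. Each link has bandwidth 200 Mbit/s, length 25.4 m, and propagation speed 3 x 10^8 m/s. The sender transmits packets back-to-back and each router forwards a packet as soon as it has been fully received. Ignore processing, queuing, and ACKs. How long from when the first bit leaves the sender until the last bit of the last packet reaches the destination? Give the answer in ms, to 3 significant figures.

Per-hop transmission t_tx = L/R = 1000/200000000 = 0.005 ms.
Per-hop propagation t_prop = 25.4/300000000 = 8.46667e-05 ms.
Pipeline fill: first packet needs 4·t_tx to clear all hops; remaining 176 packets each add one t_tx.
Total = (4+177-1)·t_tx + 4·t_prop = 180·0.005 + 4·8.46667e-05 = 0.900 ms.

0.900 ms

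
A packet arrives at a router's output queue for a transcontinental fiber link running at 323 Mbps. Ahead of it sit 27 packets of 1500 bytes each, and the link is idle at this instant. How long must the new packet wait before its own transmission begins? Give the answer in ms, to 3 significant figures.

Each queued packet: L/R = 12000/323000000 = 0.0371517 ms.
27 queued → 1.0031 ms.
Queuing delay = 1.00 ms.

1.00 ms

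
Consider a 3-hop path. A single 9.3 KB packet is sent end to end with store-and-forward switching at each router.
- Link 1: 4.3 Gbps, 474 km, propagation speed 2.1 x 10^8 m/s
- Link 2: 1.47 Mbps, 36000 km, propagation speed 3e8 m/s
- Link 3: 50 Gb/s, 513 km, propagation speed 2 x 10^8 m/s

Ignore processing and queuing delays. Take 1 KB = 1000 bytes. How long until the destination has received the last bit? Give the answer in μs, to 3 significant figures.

175000 μs

L = 74400 bits.
Transmission delays (L/R per hop): 17.3023, 50612.2, 1.488 μs; sum = 50631 μs.
Propagation delays (d/s per hop): 2257.14, 120000, 2565 μs; sum = 124822 μs.
End-to-end = 175000 μs.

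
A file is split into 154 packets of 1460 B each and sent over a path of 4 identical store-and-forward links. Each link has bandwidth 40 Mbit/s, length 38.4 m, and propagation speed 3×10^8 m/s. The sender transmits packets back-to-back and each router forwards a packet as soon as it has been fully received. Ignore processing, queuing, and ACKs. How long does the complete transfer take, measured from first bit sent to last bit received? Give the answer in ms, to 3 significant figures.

45.8 ms

Per-hop transmission t_tx = L/R = 11680/40000000 = 0.292 ms.
Per-hop propagation t_prop = 38.4/300000000 = 0.000128 ms.
Pipeline fill: first packet needs 4·t_tx to clear all hops; remaining 153 packets each add one t_tx.
Total = (4+154-1)·t_tx + 4·t_prop = 157·0.292 + 4·0.000128 = 45.8 ms.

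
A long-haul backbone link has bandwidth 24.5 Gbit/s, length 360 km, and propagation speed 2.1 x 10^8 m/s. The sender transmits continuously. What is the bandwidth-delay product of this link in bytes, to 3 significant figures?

Propagation delay = 360000 / 210000000 = 0.00171429 s.
BDP = R × t_prop = 24500000000 × 0.00171429 = 42000000 bits.
In bytes: 42000000/8 = 5250000 bytes.

5250000 bytes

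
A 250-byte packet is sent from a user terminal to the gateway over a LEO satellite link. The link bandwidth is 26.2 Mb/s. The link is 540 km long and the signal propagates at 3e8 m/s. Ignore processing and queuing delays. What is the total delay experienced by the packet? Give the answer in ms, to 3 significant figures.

L = 250 × 8 = 2000 bits.
Transmission delay = L/R = 2000 / 26200000 = 0.0763359 ms.
Propagation delay = d/s = 540000 m / 300000000 m/s = 1.8 ms.
Total = 1.88 ms.

1.88 ms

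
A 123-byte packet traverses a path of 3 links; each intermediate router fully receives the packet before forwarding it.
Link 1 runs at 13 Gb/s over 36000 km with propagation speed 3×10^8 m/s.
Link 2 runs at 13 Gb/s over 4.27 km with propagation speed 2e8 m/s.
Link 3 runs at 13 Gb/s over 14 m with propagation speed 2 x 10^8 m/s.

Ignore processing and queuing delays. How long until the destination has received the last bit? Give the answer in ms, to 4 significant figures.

120.0 ms

L = 123 × 8 = 984 bits.
Transmission delay per hop = L/R = 984/13000000000 = 7.56923e-05 ms; 3 hops → 0.000227077 ms.
Propagation delays (d/s per hop): 120, 0.02135, 7e-05 ms; sum = 120.021 ms.
End-to-end = 120.0 ms.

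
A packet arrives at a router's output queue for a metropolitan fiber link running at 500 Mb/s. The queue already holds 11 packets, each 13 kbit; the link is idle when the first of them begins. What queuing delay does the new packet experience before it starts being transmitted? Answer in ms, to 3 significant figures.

Each queued packet: L/R = 13000/500000000 = 0.026 ms.
11 queued → 0.286 ms.
Queuing delay = 0.286 ms.

0.286 ms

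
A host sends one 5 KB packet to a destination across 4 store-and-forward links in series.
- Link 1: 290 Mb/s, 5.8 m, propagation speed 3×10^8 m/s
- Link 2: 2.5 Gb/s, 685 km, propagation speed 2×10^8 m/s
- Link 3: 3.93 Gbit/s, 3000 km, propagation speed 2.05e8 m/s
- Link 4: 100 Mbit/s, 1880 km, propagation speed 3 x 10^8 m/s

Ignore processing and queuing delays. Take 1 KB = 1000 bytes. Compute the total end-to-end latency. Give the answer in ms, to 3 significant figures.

L = 40000 bits.
Transmission delays (L/R per hop): 0.137931, 0.016, 0.0101781, 0.4 ms; sum = 0.564109 ms.
Propagation delays (d/s per hop): 1.93333e-05, 3.425, 14.6341, 6.26667 ms; sum = 24.3258 ms.
End-to-end = 24.9 ms.

24.9 ms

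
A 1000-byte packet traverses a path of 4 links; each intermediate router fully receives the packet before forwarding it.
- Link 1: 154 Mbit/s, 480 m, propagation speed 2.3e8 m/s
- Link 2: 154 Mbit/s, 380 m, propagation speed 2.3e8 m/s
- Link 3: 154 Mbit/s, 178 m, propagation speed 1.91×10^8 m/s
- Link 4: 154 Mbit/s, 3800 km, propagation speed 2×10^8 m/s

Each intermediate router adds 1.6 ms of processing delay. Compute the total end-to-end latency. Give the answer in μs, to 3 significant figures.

L = 1000 × 8 = 8000 bits.
Transmission delay per hop = L/R = 8000/154000000 = 51.9481 μs; 4 hops → 207.792 μs.
Propagation delays (d/s per hop): 2.08696, 1.65217, 0.931937, 19000 μs; sum = 19004.7 μs.
Processing at 3 router(s): 3 × 1.6 ms = 4800 μs.
End-to-end = 24000 μs.

24000 μs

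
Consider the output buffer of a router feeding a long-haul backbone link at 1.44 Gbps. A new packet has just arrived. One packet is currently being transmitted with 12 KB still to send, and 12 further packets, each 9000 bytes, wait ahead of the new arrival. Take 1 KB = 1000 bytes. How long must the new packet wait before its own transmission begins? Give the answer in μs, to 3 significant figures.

667 μs

Each queued packet: L/R = 72000/1440000000 = 50 μs.
12 queued → 600 μs.
Plus remaining 96000 bits of current packet: 66.6667 μs.
Queuing delay = 667 μs.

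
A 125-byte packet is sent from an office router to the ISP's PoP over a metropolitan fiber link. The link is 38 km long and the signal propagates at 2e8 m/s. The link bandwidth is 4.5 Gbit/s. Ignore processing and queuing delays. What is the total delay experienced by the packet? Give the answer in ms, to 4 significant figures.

L = 125 × 8 = 1000 bits.
Transmission delay = L/R = 1000 / 4500000000 = 0.000222222 ms.
Propagation delay = d/s = 38000 m / 200000000 m/s = 0.19 ms.
Total = 0.1902 ms.

0.1902 ms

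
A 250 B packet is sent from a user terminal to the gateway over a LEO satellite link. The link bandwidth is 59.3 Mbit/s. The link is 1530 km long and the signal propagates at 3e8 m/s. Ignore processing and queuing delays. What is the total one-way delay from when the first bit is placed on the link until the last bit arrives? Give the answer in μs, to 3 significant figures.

5130 μs

L = 250 × 8 = 2000 bits.
Transmission delay = L/R = 2000 / 59300000 = 33.7268 μs.
Propagation delay = d/s = 1530000 m / 300000000 m/s = 5100 μs.
Total = 5130 μs.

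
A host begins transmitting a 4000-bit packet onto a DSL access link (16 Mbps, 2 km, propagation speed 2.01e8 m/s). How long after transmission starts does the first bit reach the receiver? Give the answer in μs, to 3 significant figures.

First bit experiences only propagation delay: d/s = 2000/2.01e+08 = 9.95 μs.

9.95 μs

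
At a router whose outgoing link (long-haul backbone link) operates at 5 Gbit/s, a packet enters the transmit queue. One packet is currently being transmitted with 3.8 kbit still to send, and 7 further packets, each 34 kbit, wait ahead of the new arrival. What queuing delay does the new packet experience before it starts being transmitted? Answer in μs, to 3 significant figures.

48.4 μs

Each queued packet: L/R = 34000/5000000000 = 6.8 μs.
7 queued → 47.6 μs.
Plus remaining 3800 bits of current packet: 0.76 μs.
Queuing delay = 48.4 μs.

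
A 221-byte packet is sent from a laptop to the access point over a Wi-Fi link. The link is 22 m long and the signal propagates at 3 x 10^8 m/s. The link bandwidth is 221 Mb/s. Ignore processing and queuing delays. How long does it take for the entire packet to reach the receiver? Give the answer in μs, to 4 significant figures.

L = 221 × 8 = 1768 bits.
Transmission delay = L/R = 1768 / 221000000 = 8 μs.
Propagation delay = d/s = 22 m / 300000000 m/s = 0.0733333 μs.
Total = 8.073 μs.

8.073 μs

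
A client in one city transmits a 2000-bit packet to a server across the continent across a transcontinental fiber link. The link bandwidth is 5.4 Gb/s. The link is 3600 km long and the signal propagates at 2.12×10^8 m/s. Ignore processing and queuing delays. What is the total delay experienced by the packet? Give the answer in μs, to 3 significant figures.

Transmission delay = L/R = 2000 / 5400000000 = 0.37037 μs.
Propagation delay = d/s = 3600000 m / 212000000 m/s = 16981.1 μs.
Total = 17000 μs.

17000 μs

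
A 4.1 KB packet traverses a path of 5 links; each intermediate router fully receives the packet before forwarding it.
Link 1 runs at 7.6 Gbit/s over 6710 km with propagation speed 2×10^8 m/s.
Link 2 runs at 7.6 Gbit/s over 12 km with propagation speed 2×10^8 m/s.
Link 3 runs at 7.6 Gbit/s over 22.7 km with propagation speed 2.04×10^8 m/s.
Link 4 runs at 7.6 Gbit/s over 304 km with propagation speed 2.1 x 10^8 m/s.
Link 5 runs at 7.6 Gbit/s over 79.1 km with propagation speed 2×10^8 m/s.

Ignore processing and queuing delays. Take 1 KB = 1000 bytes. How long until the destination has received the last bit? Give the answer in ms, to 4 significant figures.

35.59 ms

L = 32800 bits.
Transmission delay per hop = L/R = 32800/7600000000 = 0.00431579 ms; 5 hops → 0.0215789 ms.
Propagation delays (d/s per hop): 33.55, 0.06, 0.111275, 1.44762, 0.3955 ms; sum = 35.5644 ms.
End-to-end = 35.59 ms.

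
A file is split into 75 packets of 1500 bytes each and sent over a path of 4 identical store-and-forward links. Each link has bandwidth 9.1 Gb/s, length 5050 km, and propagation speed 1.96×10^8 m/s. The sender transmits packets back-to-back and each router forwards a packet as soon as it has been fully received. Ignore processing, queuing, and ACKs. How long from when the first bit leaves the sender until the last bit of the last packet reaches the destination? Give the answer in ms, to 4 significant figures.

Per-hop transmission t_tx = L/R = 12000/9100000000 = 0.00131868 ms.
Per-hop propagation t_prop = 5050000/196000000 = 25.7653 ms.
Pipeline fill: first packet needs 4·t_tx to clear all hops; remaining 74 packets each add one t_tx.
Total = (4+75-1)·t_tx + 4·t_prop = 78·0.00131868 + 4·25.7653 = 103.2 ms.

103.2 ms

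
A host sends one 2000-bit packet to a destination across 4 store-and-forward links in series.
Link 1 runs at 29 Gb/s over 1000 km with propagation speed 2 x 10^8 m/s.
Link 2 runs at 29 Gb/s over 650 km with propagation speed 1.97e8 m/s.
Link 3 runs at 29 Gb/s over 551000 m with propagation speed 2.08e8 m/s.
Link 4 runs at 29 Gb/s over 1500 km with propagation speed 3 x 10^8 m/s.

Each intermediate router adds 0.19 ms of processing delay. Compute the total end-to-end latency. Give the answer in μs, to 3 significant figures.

16500 μs

Transmission delay per hop = L/R = 2000/29000000000 = 0.0689655 μs; 4 hops → 0.275862 μs.
Propagation delays (d/s per hop): 5000, 3299.49, 2649.04, 5000 μs; sum = 15948.5 μs.
Processing at 3 router(s): 3 × 0.19 ms = 570 μs.
End-to-end = 16500 μs.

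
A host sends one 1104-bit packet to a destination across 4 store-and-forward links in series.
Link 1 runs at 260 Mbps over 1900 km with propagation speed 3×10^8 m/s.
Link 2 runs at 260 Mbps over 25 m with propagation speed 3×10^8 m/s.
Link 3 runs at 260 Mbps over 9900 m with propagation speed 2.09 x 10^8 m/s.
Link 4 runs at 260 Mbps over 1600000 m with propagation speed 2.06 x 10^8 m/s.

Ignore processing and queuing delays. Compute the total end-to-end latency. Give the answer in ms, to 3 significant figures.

Transmission delay per hop = L/R = 1104/260000000 = 0.00424615 ms; 4 hops → 0.0169846 ms.
Propagation delays (d/s per hop): 6.33333, 8.33333e-05, 0.0473684, 7.76699 ms; sum = 14.1478 ms.
End-to-end = 14.2 ms.

14.2 ms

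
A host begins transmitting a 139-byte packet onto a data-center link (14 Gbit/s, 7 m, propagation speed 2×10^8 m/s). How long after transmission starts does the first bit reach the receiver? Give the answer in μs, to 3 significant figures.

0.0350 μs

First bit experiences only propagation delay: d/s = 7/200000000 = 0.0350 μs.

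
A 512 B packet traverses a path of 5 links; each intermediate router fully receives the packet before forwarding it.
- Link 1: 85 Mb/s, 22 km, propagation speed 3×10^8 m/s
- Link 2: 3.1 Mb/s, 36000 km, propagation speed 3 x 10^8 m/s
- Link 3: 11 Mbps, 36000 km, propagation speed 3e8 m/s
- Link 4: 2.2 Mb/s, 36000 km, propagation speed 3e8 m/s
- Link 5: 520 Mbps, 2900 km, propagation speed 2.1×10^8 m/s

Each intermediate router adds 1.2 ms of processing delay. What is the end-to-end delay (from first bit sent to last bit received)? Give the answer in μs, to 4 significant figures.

382300 μs

L = 512 × 8 = 4096 bits.
Transmission delays (L/R per hop): 48.1882, 1321.29, 372.364, 1861.82, 7.87692 μs; sum = 3611.54 μs.
Propagation delays (d/s per hop): 73.3333, 120000, 120000, 120000, 13809.5 μs; sum = 373883 μs.
Processing at 4 router(s): 4 × 1.2 ms = 4800 μs.
End-to-end = 382300 μs.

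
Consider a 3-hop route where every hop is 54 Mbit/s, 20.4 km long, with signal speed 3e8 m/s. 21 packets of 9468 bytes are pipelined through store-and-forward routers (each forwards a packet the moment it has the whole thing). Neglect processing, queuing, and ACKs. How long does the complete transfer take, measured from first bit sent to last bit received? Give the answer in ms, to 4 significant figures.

32.47 ms

Per-hop transmission t_tx = L/R = 75744/54000000 = 1.40267 ms.
Per-hop propagation t_prop = 20400/300000000 = 0.068 ms.
Pipeline fill: first packet needs 3·t_tx to clear all hops; remaining 20 packets each add one t_tx.
Total = (3+21-1)·t_tx + 3·t_prop = 23·1.40267 + 3·0.068 = 32.47 ms.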